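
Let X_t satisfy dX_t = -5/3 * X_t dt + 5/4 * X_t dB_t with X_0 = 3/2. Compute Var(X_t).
Var(X_t) = (9*exp(25*t/16) - 9)*exp(-10*t/3)/4

For GBM dX = mu X dt + sigma X dB with X_0 = x_0, apply Itô to Y = log X: dY = (mu - sigma^2/2) dt + sigma dB, so Y_t = log(x_0) + (mu - sigma^2/2) t + sigma B_t and hence X_t = x_0 * exp((mu - sigma^2/2) t + sigma B_t).
With mu = -5/3, sigma = 5/4, x_0 = 3/2, this gives:
  X_t = 3/2 * exp((-235/96) * t + (5/4) * B_t).
Since sigma*B_t ~ Normal(0, sigma^2 t), E[exp(sigma*B_t)] = exp(sigma^2 t / 2); so E[X_t] = x_0 * exp((mu - sigma^2/2) t) * exp(sigma^2 t / 2) = x_0 * exp(mu t) = 3*exp(-5*t/3)/2.
Var(X_t) = E[X_t^2] - (E[X_t])^2 = x_0^2 * exp(2 mu t) * (exp(sigma^2 t) - 1) = (9*exp(25*t/16) - 9)*exp(-10*t/3)/4.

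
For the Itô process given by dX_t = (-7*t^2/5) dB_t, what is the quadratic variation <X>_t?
<X>_t = 49*t^5/125

For an Itô process dX_t = a(t) dt + b(t) dB_t, the quadratic variation is <X>_t = int_0^t b(s)^2 ds (the drift term does not contribute). Here b(s) = -7*s^2/5, so
  b(s)^2 = 49*s^4/25.
Integrating from 0 to t:
  <X>_t = int_0^t (49*s^4/25) ds = 49*t^5/125.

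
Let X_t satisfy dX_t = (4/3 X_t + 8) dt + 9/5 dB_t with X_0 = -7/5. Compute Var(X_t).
Var(X_t) = 243*exp(8*t/3)/200 - 243/200

The variance V(t) = Var(X_t) satisfies V'(t) = 2 a V(t) + c^2 with V(0) = 0 (drift coefficient is linear in X, diffusion is constant). With a = 4/3, c = 9/5, the solution is
  V(t) = (c^2 / (2 a)) * (exp(2 a t) - 1)
       = ((9/5)^2 / (2*(4/3))) * (exp((8/3) t) - 1)
       = 243*exp(8*t/3)/200 - 243/200.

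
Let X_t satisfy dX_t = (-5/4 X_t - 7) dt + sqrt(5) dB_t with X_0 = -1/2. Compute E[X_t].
E[X_t] = -28/5 + 51*exp(-5*t/4)/10

Taking expectations and using E[dB_t] = 0, the mean m(t) = E[X_t] satisfies the ODE m'(t) = a m(t) + b with m(0) = x_0. With a = -5/4, b = -7, x_0 = -1/2, the solution is
  m(t) = x_0 * exp(a t) + (b/a) * (exp(a t) - 1)
       = (-1/2) * exp((-5/4) t) + ((-7)/(-5/4)) * (exp((-5/4) t) - 1)
       = -28/5 + 51*exp(-5*t/4)/10.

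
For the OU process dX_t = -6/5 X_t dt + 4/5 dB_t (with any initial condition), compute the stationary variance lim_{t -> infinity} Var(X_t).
lim Var(X_t) = 4/15

The OU SDE dX = -theta X dt + sigma dB admits the integrating factor exp(theta t): d(exp(theta t) X_t) = sigma exp(theta t) dB_t. Integrating from 0 to t gives X_t = x_0 * exp(-theta t) + sigma * int_0^t exp(-theta (t-s)) dB_s for any initial x_0. The Itô integral has variance (by the Itô isometry) sigma^2 * int_0^t exp(-2 theta (t - s)) ds = sigma^2 * (1 - exp(-2 theta t)) / (2 theta), independent of x_0.
With theta = 6/5, sigma = 4/5:
  Var(X_t) = (4/5)^2 * (1 - exp(-2*6/5 t)) / (2 * 6/5) = 4/15 - 4*exp(-12*t/5)/15.
As t -> infinity, exp(-2*6/5 t) -> 0, so the stationary variance is sigma^2 / (2 theta) = 4/15.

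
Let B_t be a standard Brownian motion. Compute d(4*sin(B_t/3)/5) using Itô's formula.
d(4*sin(B_t/3)/5) = (-2*sin(B_t/3)/45) dt + (4*cos(B_t/3)/15) dB_t

Itô's formula for f(B_t) gives d f(B_t) = f'(B_t) dB_t + (1/2) f''(B_t) dt. Compute derivatives of f(x) = 4*sin(x/3)/5:
  f'(x)  = 4*cos(x/3)/15
  f''(x) = -4*sin(x/3)/45
Substitute x = B_t and multiply the f'' term by 1/2:
  drift     = (1/2) * (-4*sin(x/3)/45) evaluated at B_t = -2*sin(B_t/3)/45
  diffusion = (4*cos(x/3)/15) evaluated at B_t = 4*cos(B_t/3)/15
Therefore d(4*sin(B_t/3)/5) = (-2*sin(B_t/3)/45) dt + (4*cos(B_t/3)/15) dB_t.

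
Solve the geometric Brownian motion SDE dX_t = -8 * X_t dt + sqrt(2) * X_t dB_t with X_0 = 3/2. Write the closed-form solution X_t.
X_t = 3/2 * exp((-9) * t + (sqrt(2)) * B_t)

For GBM dX = mu X dt + sigma X dB with X_0 = x_0, apply Itô to Y = log X: dY = (mu - sigma^2/2) dt + sigma dB, so Y_t = log(x_0) + (mu - sigma^2/2) t + sigma B_t and hence X_t = x_0 * exp((mu - sigma^2/2) t + sigma B_t).
With mu = -8, sigma = sqrt(2), x_0 = 3/2, this gives:
  X_t = 3/2 * exp((-9) * t + (sqrt(2)) * B_t).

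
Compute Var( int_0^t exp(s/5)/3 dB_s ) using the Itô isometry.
Var = 5*exp(2*t/5)/18 - 5/18

The Itô integral of a deterministic integrand f(s) has mean 0 because each increment f(s) * (B_{s+ds} - B_s) has mean 0. By the Itô isometry:
  Var( int_0^t f(s) dB_s ) = E[ (int_0^t f(s) dB_s)^2 ] = int_0^t f(s)^2 ds.
Here f(s) = exp(s/5)/3, so f(s)^2 = exp(2*s/5)/9. Integrate:
  int_0^t (exp(2*s/5)/9) ds = 5*exp(2*t/5)/18 - 5/18.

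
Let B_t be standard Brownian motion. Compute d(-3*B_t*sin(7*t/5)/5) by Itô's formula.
d(-3*B_t*sin(7*t/5)/5) = (-21*B_t*cos(7*t/5)/25) dt + (-3*sin(7*t/5)/5) dB_t

Itô's formula for f(t, x): d f(t, B_t) = (f_t + (1/2) f_xx) dt + f_x dB_t. Compute partials of f(t, x) = -3*x*sin(7*t/5)/5:
  f_t(t,x)  = -21*x*cos(7*t/5)/25
  f_x(t,x)  = -3*sin(7*t/5)/5
  f_xx(t,x) = 0
Assemble drift = f_t + (1/2) f_xx = -21*x*cos(7*t/5)/25 and diffusion = f_x = -3*sin(7*t/5)/5. Substituting x = B_t:
  d(-3*B_t*sin(7*t/5)/5) = (-21*B_t*cos(7*t/5)/25) dt + (-3*sin(7*t/5)/5) dB_t.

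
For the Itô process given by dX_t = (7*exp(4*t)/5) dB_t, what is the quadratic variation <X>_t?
<X>_t = 49*exp(8*t)/200 - 49/200

For an Itô process dX_t = a(t) dt + b(t) dB_t, the quadratic variation is <X>_t = int_0^t b(s)^2 ds (the drift term does not contribute). Here b(s) = 7*exp(4*s)/5, so
  b(s)^2 = 49*exp(8*s)/25.
Integrating from 0 to t:
  <X>_t = int_0^t (49*exp(8*s)/25) ds = 49*exp(8*t)/200 - 49/200.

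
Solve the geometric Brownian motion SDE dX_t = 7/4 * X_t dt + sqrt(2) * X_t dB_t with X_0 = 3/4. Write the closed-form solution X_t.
X_t = 3/4 * exp((3/4) * t + (sqrt(2)) * B_t)

For GBM dX = mu X dt + sigma X dB with X_0 = x_0, apply Itô to Y = log X: dY = (mu - sigma^2/2) dt + sigma dB, so Y_t = log(x_0) + (mu - sigma^2/2) t + sigma B_t and hence X_t = x_0 * exp((mu - sigma^2/2) t + sigma B_t).
With mu = 7/4, sigma = sqrt(2), x_0 = 3/4, this gives:
  X_t = 3/4 * exp((3/4) * t + (sqrt(2)) * B_t).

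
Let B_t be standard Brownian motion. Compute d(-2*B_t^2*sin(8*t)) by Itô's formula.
d(-2*B_t^2*sin(8*t)) = (-16*B_t^2*cos(8*t) - 2*sin(8*t)) dt + (-4*B_t*sin(8*t)) dB_t

Itô's formula for f(t, x): d f(t, B_t) = (f_t + (1/2) f_xx) dt + f_x dB_t. Compute partials of f(t, x) = -2*x^2*sin(8*t):
  f_t(t,x)  = -16*x^2*cos(8*t)
  f_x(t,x)  = -4*x*sin(8*t)
  f_xx(t,x) = -4*sin(8*t)
Assemble drift = f_t + (1/2) f_xx = -16*x^2*cos(8*t) - 2*sin(8*t) and diffusion = f_x = -4*x*sin(8*t). Substituting x = B_t:
  d(-2*B_t^2*sin(8*t)) = (-16*B_t^2*cos(8*t) - 2*sin(8*t)) dt + (-4*B_t*sin(8*t)) dB_t.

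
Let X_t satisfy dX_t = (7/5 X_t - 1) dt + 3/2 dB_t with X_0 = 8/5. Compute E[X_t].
E[X_t] = 31*exp(7*t/5)/35 + 5/7

Taking expectations and using E[dB_t] = 0, the mean m(t) = E[X_t] satisfies the ODE m'(t) = a m(t) + b with m(0) = x_0. With a = 7/5, b = -1, x_0 = 8/5, the solution is
  m(t) = x_0 * exp(a t) + (b/a) * (exp(a t) - 1)
       = (8/5) * exp((7/5) t) + ((-1)/(7/5)) * (exp((7/5) t) - 1)
       = 31*exp(7*t/5)/35 + 5/7.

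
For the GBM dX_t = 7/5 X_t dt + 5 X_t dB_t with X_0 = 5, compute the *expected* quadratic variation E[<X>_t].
E[<X>_t] = 3125*exp(139*t/5)/139 - 3125/139

<X>_t = int_0^t (5 * X_s)^2 ds. Taking expectation inside the integral: E[<X>_t] = 5^2 * int_0^t E[X_s^2] ds. For GBM, E[X_s^2] = x_0^2 * exp((2 mu + sigma^2) s). Integrating:
  E[<X>_t] = 5^2 * 5^2 * (exp((2*(7/5) + 5^2) t) - 1) / (2*(7/5) + 5^2)
           = 5^2 * 5^2 * (exp((139/5) t) - 1) / (139/5) = 3125*exp(139*t/5)/139 - 3125/139.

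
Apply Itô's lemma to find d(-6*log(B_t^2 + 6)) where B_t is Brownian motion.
d(-6*log(B_t^2 + 6)) = (6*(B_t^2 - 6)/(B_t^2 + 6)^2) dt + (-12*B_t/(B_t^2 + 6)) dB_t

Itô's formula for f(B_t) gives d f(B_t) = f'(B_t) dB_t + (1/2) f''(B_t) dt. Compute derivatives of f(x) = -6*log(x^2 + 6):
  f'(x)  = -12*x/(x^2 + 6)
  f''(x) = 12*(x^2 - 6)/(x^2 + 6)^2
Substitute x = B_t and multiply the f'' term by 1/2:
  drift     = (1/2) * (12*(x^2 - 6)/(x^2 + 6)^2) evaluated at B_t = 6*(B_t^2 - 6)/(B_t^2 + 6)^2
  diffusion = (-12*x/(x^2 + 6)) evaluated at B_t = -12*B_t/(B_t^2 + 6)
Therefore d(-6*log(B_t^2 + 6)) = (6*(B_t^2 - 6)/(B_t^2 + 6)^2) dt + (-12*B_t/(B_t^2 + 6)) dB_t.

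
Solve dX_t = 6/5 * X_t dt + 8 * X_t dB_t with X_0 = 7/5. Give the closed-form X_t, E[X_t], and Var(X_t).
X_t = 7/5 * exp((-154/5) t + (8) B_t); E[X_t] = 7*exp(6*t/5)/5; Var(X_t) = 49*(exp(64*t) - 1)*exp(12*t/5)/25

For GBM dX = mu X dt + sigma X dB with X_0 = x_0, apply Itô to Y = log X: dY = (mu - sigma^2/2) dt + sigma dB, so Y_t = log(x_0) + (mu - sigma^2/2) t + sigma B_t and hence X_t = x_0 * exp((mu - sigma^2/2) t + sigma B_t).
With mu = 6/5, sigma = 8, x_0 = 7/5, this gives:
  X_t = 7/5 * exp((-154/5) * t + (8) * B_t).
Since sigma*B_t ~ Normal(0, sigma^2 t), E[exp(sigma*B_t)] = exp(sigma^2 t / 2); so E[X_t] = x_0 * exp((mu - sigma^2/2) t) * exp(sigma^2 t / 2) = x_0 * exp(mu t) = 7*exp(6*t/5)/5.
Var(X_t) = E[X_t^2] - (E[X_t])^2 = x_0^2 * exp(2 mu t) * (exp(sigma^2 t) - 1) = 49*(exp(64*t) - 1)*exp(12*t/5)/25.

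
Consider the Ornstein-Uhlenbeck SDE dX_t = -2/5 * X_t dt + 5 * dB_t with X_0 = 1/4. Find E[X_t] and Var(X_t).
E[X_t] = exp(-2*t/5)/4; Var(X_t) = 125/4 - 125*exp(-4*t/5)/4

The OU SDE dX = -theta X dt + sigma dB admits the integrating factor exp(theta t): d(exp(theta t) X_t) = sigma exp(theta t) dB_t. Integrating from 0 to t:
  X_t = x_0 * exp(-theta t) + sigma * int_0^t exp(-theta (t-s)) dB_s.
The Itô integral has mean 0 and (by the Itô isometry) variance sigma^2 * int_0^t exp(-2 theta (t - s)) ds = sigma^2 * (1 - exp(-2 theta t)) / (2 theta).
With theta = 2/5, sigma = 5, x_0 = 1/4:
  E[X_t] = 1/4 * exp(-2/5 t) = exp(-2*t/5)/4
  Var(X_t) = (5)^2 * (1 - exp(-2*2/5 t)) / (2 * 2/5) = 125/4 - 125*exp(-4*t/5)/4.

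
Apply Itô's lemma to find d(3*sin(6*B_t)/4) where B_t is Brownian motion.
d(3*sin(6*B_t)/4) = (-27*sin(6*B_t)/2) dt + (9*cos(6*B_t)/2) dB_t

Itô's formula for f(B_t) gives d f(B_t) = f'(B_t) dB_t + (1/2) f''(B_t) dt. Compute derivatives of f(x) = 3*sin(6*x)/4:
  f'(x)  = 9*cos(6*x)/2
  f''(x) = -27*sin(6*x)
Substitute x = B_t and multiply the f'' term by 1/2:
  drift     = (1/2) * (-27*sin(6*x)) evaluated at B_t = -27*sin(6*B_t)/2
  diffusion = (9*cos(6*x)/2) evaluated at B_t = 9*cos(6*B_t)/2
Therefore d(3*sin(6*B_t)/4) = (-27*sin(6*B_t)/2) dt + (9*cos(6*B_t)/2) dB_t.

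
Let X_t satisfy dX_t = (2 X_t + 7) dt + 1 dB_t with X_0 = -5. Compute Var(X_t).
Var(X_t) = exp(4*t)/4 - 1/4

The variance V(t) = Var(X_t) satisfies V'(t) = 2 a V(t) + c^2 with V(0) = 0 (drift coefficient is linear in X, diffusion is constant). With a = 2, c = 1, the solution is
  V(t) = (c^2 / (2 a)) * (exp(2 a t) - 1)
       = (1^2 / (2*2)) * (exp(4 t) - 1)
       = exp(4*t)/4 - 1/4.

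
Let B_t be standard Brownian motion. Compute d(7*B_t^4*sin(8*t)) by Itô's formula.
d(7*B_t^4*sin(8*t)) = (B_t^2*(56*B_t^2*cos(8*t) + 42*sin(8*t))) dt + (28*B_t^3*sin(8*t)) dB_t

Itô's formula for f(t, x): d f(t, B_t) = (f_t + (1/2) f_xx) dt + f_x dB_t. Compute partials of f(t, x) = 7*x^4*sin(8*t):
  f_t(t,x)  = 56*x^4*cos(8*t)
  f_x(t,x)  = 28*x^3*sin(8*t)
  f_xx(t,x) = 84*x^2*sin(8*t)
Assemble drift = f_t + (1/2) f_xx = x^2*(56*x^2*cos(8*t) + 42*sin(8*t)) and diffusion = f_x = 28*x^3*sin(8*t). Substituting x = B_t:
  d(7*B_t^4*sin(8*t)) = (B_t^2*(56*B_t^2*cos(8*t) + 42*sin(8*t))) dt + (28*B_t^3*sin(8*t)) dB_t.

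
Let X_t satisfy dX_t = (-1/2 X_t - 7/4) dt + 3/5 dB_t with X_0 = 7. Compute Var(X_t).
Var(X_t) = 9/25 - 9*exp(-t)/25

The variance V(t) = Var(X_t) satisfies V'(t) = 2 a V(t) + c^2 with V(0) = 0 (drift coefficient is linear in X, diffusion is constant). With a = -1/2, c = 3/5, the solution is
  V(t) = (c^2 / (2 a)) * (exp(2 a t) - 1)
       = ((3/5)^2 / (2*(-1/2))) * (exp((-1) t) - 1)
       = 9/25 - 9*exp(-t)/25.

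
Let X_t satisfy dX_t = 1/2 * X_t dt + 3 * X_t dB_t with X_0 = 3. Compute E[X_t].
E[X_t] = 3*exp(t/2)

For GBM dX = mu X dt + sigma X dB with X_0 = x_0, apply Itô to Y = log X: dY = (mu - sigma^2/2) dt + sigma dB, so Y_t = log(x_0) + (mu - sigma^2/2) t + sigma B_t and hence X_t = x_0 * exp((mu - sigma^2/2) t + sigma B_t).
With mu = 1/2, sigma = 3, x_0 = 3, this gives:
  X_t = 3 * exp((-4) * t + (3) * B_t).
Since sigma*B_t ~ Normal(0, sigma^2 t), E[exp(sigma*B_t)] = exp(sigma^2 t / 2); so E[X_t] = x_0 * exp((mu - sigma^2/2) t) * exp(sigma^2 t / 2) = x_0 * exp(mu t) = 3*exp(t/2).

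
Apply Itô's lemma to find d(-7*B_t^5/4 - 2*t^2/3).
d(-7*B_t^5/4 - 2*t^2/3) = (-35*B_t^3/2 - 4*t/3) dt + (-35*B_t^4/4) dB_t

Itô's formula for f(t, x): d f(t, B_t) = (f_t + (1/2) f_xx) dt + f_x dB_t. Compute partials of f(t, x) = -2*t^2/3 - 7*x^5/4:
  f_t(t,x)  = -4*t/3
  f_x(t,x)  = -35*x^4/4
  f_xx(t,x) = -35*x^3
Assemble drift = f_t + (1/2) f_xx = -4*t/3 - 35*x^3/2 and diffusion = f_x = -35*x^4/4. Substituting x = B_t:
  d(-7*B_t^5/4 - 2*t^2/3) = (-35*B_t^3/2 - 4*t/3) dt + (-35*B_t^4/4) dB_t.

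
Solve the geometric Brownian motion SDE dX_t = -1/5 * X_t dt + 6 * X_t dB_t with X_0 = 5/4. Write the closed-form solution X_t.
X_t = 5/4 * exp((-91/5) * t + (6) * B_t)

For GBM dX = mu X dt + sigma X dB with X_0 = x_0, apply Itô to Y = log X: dY = (mu - sigma^2/2) dt + sigma dB, so Y_t = log(x_0) + (mu - sigma^2/2) t + sigma B_t and hence X_t = x_0 * exp((mu - sigma^2/2) t + sigma B_t).
With mu = -1/5, sigma = 6, x_0 = 5/4, this gives:
  X_t = 5/4 * exp((-91/5) * t + (6) * B_t).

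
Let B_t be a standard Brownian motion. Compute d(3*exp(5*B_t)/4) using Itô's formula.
d(3*exp(5*B_t)/4) = (75*exp(5*B_t)/8) dt + (15*exp(5*B_t)/4) dB_t

Itô's formula for f(B_t) gives d f(B_t) = f'(B_t) dB_t + (1/2) f''(B_t) dt. Compute derivatives of f(x) = 3*exp(5*x)/4:
  f'(x)  = 15*exp(5*x)/4
  f''(x) = 75*exp(5*x)/4
Substitute x = B_t and multiply the f'' term by 1/2:
  drift     = (1/2) * (75*exp(5*x)/4) evaluated at B_t = 75*exp(5*B_t)/8
  diffusion = (15*exp(5*x)/4) evaluated at B_t = 15*exp(5*B_t)/4
Therefore d(3*exp(5*B_t)/4) = (75*exp(5*B_t)/8) dt + (15*exp(5*B_t)/4) dB_t.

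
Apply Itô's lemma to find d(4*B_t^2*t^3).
d(4*B_t^2*t^3) = (4*t^2*(3*B_t^2 + t)) dt + (8*B_t*t^3) dB_t

Itô's formula for f(t, x): d f(t, B_t) = (f_t + (1/2) f_xx) dt + f_x dB_t. Compute partials of f(t, x) = 4*t^3*x^2:
  f_t(t,x)  = 12*t^2*x^2
  f_x(t,x)  = 8*t^3*x
  f_xx(t,x) = 8*t^3
Assemble drift = f_t + (1/2) f_xx = 4*t^2*(t + 3*x^2) and diffusion = f_x = 8*t^3*x. Substituting x = B_t:
  d(4*B_t^2*t^3) = (4*t^2*(3*B_t^2 + t)) dt + (8*B_t*t^3) dB_t.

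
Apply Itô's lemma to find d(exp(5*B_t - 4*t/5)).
d(exp(5*B_t - 4*t/5)) = (117*exp(5*B_t - 4*t/5)/10) dt + (5*exp(5*B_t - 4*t/5)) dB_t

Itô's formula for f(t, x): d f(t, B_t) = (f_t + (1/2) f_xx) dt + f_x dB_t. Compute partials of f(t, x) = exp(-4*t/5 + 5*x):
  f_t(t,x)  = -4*exp(-4*t/5 + 5*x)/5
  f_x(t,x)  = 5*exp(-4*t/5 + 5*x)
  f_xx(t,x) = 25*exp(-4*t/5 + 5*x)
Assemble drift = f_t + (1/2) f_xx = 117*exp(-4*t/5 + 5*x)/10 and diffusion = f_x = 5*exp(-4*t/5 + 5*x). Substituting x = B_t:
  d(exp(5*B_t - 4*t/5)) = (117*exp(5*B_t - 4*t/5)/10) dt + (5*exp(5*B_t - 4*t/5)) dB_t.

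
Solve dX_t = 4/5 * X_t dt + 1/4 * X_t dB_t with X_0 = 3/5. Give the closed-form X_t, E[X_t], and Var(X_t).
X_t = 3/5 * exp((123/160) t + (1/4) B_t); E[X_t] = 3*exp(4*t/5)/5; Var(X_t) = 9*(exp(t/16) - 1)*exp(8*t/5)/25

For GBM dX = mu X dt + sigma X dB with X_0 = x_0, apply Itô to Y = log X: dY = (mu - sigma^2/2) dt + sigma dB, so Y_t = log(x_0) + (mu - sigma^2/2) t + sigma B_t and hence X_t = x_0 * exp((mu - sigma^2/2) t + sigma B_t).
With mu = 4/5, sigma = 1/4, x_0 = 3/5, this gives:
  X_t = 3/5 * exp((123/160) * t + (1/4) * B_t).
Since sigma*B_t ~ Normal(0, sigma^2 t), E[exp(sigma*B_t)] = exp(sigma^2 t / 2); so E[X_t] = x_0 * exp((mu - sigma^2/2) t) * exp(sigma^2 t / 2) = x_0 * exp(mu t) = 3*exp(4*t/5)/5.
Var(X_t) = E[X_t^2] - (E[X_t])^2 = x_0^2 * exp(2 mu t) * (exp(sigma^2 t) - 1) = 9*(exp(t/16) - 1)*exp(8*t/5)/25.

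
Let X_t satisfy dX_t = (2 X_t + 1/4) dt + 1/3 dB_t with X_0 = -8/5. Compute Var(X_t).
Var(X_t) = exp(4*t)/36 - 1/36

The variance V(t) = Var(X_t) satisfies V'(t) = 2 a V(t) + c^2 with V(0) = 0 (drift coefficient is linear in X, diffusion is constant). With a = 2, c = 1/3, the solution is
  V(t) = (c^2 / (2 a)) * (exp(2 a t) - 1)
       = ((1/3)^2 / (2*2)) * (exp(4 t) - 1)
       = exp(4*t)/36 - 1/36.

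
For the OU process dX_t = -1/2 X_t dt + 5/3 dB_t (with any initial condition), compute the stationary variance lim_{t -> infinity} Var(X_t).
lim Var(X_t) = 25/9

The OU SDE dX = -theta X dt + sigma dB admits the integrating factor exp(theta t): d(exp(theta t) X_t) = sigma exp(theta t) dB_t. Integrating from 0 to t gives X_t = x_0 * exp(-theta t) + sigma * int_0^t exp(-theta (t-s)) dB_s for any initial x_0. The Itô integral has variance (by the Itô isometry) sigma^2 * int_0^t exp(-2 theta (t - s)) ds = sigma^2 * (1 - exp(-2 theta t)) / (2 theta), independent of x_0.
With theta = 1/2, sigma = 5/3:
  Var(X_t) = (5/3)^2 * (1 - exp(-2*1/2 t)) / (2 * 1/2) = 25/9 - 25*exp(-t)/9.
As t -> infinity, exp(-2*1/2 t) -> 0, so the stationary variance is sigma^2 / (2 theta) = 25/9.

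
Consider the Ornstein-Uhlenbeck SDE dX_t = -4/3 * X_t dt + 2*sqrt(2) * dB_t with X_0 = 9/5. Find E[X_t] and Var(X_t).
E[X_t] = 9*exp(-4*t/3)/5; Var(X_t) = 3 - 3*exp(-8*t/3)

The OU SDE dX = -theta X dt + sigma dB admits the integrating factor exp(theta t): d(exp(theta t) X_t) = sigma exp(theta t) dB_t. Integrating from 0 to t:
  X_t = x_0 * exp(-theta t) + sigma * int_0^t exp(-theta (t-s)) dB_s.
The Itô integral has mean 0 and (by the Itô isometry) variance sigma^2 * int_0^t exp(-2 theta (t - s)) ds = sigma^2 * (1 - exp(-2 theta t)) / (2 theta).
With theta = 4/3, sigma = 2*sqrt(2), x_0 = 9/5:
  E[X_t] = 9/5 * exp(-4/3 t) = 9*exp(-4*t/3)/5
  Var(X_t) = (2*sqrt(2))^2 * (1 - exp(-2*4/3 t)) / (2 * 4/3) = 3 - 3*exp(-8*t/3).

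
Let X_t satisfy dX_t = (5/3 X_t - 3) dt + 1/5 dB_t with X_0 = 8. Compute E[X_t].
E[X_t] = 31*exp(5*t/3)/5 + 9/5

Taking expectations and using E[dB_t] = 0, the mean m(t) = E[X_t] satisfies the ODE m'(t) = a m(t) + b with m(0) = x_0. With a = 5/3, b = -3, x_0 = 8, the solution is
  m(t) = x_0 * exp(a t) + (b/a) * (exp(a t) - 1)
       = 8 * exp((5/3) t) + ((-3)/(5/3)) * (exp((5/3) t) - 1)
       = 31*exp(5*t/3)/5 + 9/5.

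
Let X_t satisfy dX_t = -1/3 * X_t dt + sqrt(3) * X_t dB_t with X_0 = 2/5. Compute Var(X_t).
Var(X_t) = (4*exp(3*t) - 4)*exp(-2*t/3)/25

For GBM dX = mu X dt + sigma X dB with X_0 = x_0, apply Itô to Y = log X: dY = (mu - sigma^2/2) dt + sigma dB, so Y_t = log(x_0) + (mu - sigma^2/2) t + sigma B_t and hence X_t = x_0 * exp((mu - sigma^2/2) t + sigma B_t).
With mu = -1/3, sigma = sqrt(3), x_0 = 2/5, this gives:
  X_t = 2/5 * exp((-11/6) * t + (sqrt(3)) * B_t).
Since sigma*B_t ~ Normal(0, sigma^2 t), E[exp(sigma*B_t)] = exp(sigma^2 t / 2); so E[X_t] = x_0 * exp((mu - sigma^2/2) t) * exp(sigma^2 t / 2) = x_0 * exp(mu t) = 2*exp(-t/3)/5.
Var(X_t) = E[X_t^2] - (E[X_t])^2 = x_0^2 * exp(2 mu t) * (exp(sigma^2 t) - 1) = (4*exp(3*t) - 4)*exp(-2*t/3)/25.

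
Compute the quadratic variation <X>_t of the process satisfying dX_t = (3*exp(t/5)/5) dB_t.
<X>_t = 9*exp(2*t/5)/10 - 9/10

For an Itô process dX_t = a(t) dt + b(t) dB_t, the quadratic variation is <X>_t = int_0^t b(s)^2 ds (the drift term does not contribute). Here b(s) = 3*exp(s/5)/5, so
  b(s)^2 = 9*exp(2*s/5)/25.
Integrating from 0 to t:
  <X>_t = int_0^t (9*exp(2*s/5)/25) ds = 9*exp(2*t/5)/10 - 9/10.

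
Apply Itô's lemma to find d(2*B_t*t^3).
d(2*B_t*t^3) = (6*B_t*t^2) dt + (2*t^3) dB_t

Itô's formula for f(t, x): d f(t, B_t) = (f_t + (1/2) f_xx) dt + f_x dB_t. Compute partials of f(t, x) = 2*t^3*x:
  f_t(t,x)  = 6*t^2*x
  f_x(t,x)  = 2*t^3
  f_xx(t,x) = 0
Assemble drift = f_t + (1/2) f_xx = 6*t^2*x and diffusion = f_x = 2*t^3. Substituting x = B_t:
  d(2*B_t*t^3) = (6*B_t*t^2) dt + (2*t^3) dB_t.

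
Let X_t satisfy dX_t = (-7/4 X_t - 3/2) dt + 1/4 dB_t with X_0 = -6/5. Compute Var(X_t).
Var(X_t) = 1/56 - exp(-7*t/2)/56

The variance V(t) = Var(X_t) satisfies V'(t) = 2 a V(t) + c^2 with V(0) = 0 (drift coefficient is linear in X, diffusion is constant). With a = -7/4, c = 1/4, the solution is
  V(t) = (c^2 / (2 a)) * (exp(2 a t) - 1)
       = ((1/4)^2 / (2*(-7/4))) * (exp((-7/2) t) - 1)
       = 1/56 - exp(-7*t/2)/56.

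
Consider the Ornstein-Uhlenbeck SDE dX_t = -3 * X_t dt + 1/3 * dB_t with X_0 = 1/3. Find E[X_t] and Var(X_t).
E[X_t] = exp(-3*t)/3; Var(X_t) = 1/54 - exp(-6*t)/54

The OU SDE dX = -theta X dt + sigma dB admits the integrating factor exp(theta t): d(exp(theta t) X_t) = sigma exp(theta t) dB_t. Integrating from 0 to t:
  X_t = x_0 * exp(-theta t) + sigma * int_0^t exp(-theta (t-s)) dB_s.
The Itô integral has mean 0 and (by the Itô isometry) variance sigma^2 * int_0^t exp(-2 theta (t - s)) ds = sigma^2 * (1 - exp(-2 theta t)) / (2 theta).
With theta = 3, sigma = 1/3, x_0 = 1/3:
  E[X_t] = 1/3 * exp(-3 t) = exp(-3*t)/3
  Var(X_t) = (1/3)^2 * (1 - exp(-2*3 t)) / (2 * 3) = 1/54 - exp(-6*t)/54.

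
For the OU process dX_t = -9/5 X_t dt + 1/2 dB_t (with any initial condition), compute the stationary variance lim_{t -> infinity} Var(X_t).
lim Var(X_t) = 5/72

The OU SDE dX = -theta X dt + sigma dB admits the integrating factor exp(theta t): d(exp(theta t) X_t) = sigma exp(theta t) dB_t. Integrating from 0 to t gives X_t = x_0 * exp(-theta t) + sigma * int_0^t exp(-theta (t-s)) dB_s for any initial x_0. The Itô integral has variance (by the Itô isometry) sigma^2 * int_0^t exp(-2 theta (t - s)) ds = sigma^2 * (1 - exp(-2 theta t)) / (2 theta), independent of x_0.
With theta = 9/5, sigma = 1/2:
  Var(X_t) = (1/2)^2 * (1 - exp(-2*9/5 t)) / (2 * 9/5) = 5/72 - 5*exp(-18*t/5)/72.
As t -> infinity, exp(-2*9/5 t) -> 0, so the stationary variance is sigma^2 / (2 theta) = 5/72.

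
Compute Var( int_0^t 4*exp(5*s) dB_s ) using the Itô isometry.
Var = 8*exp(10*t)/5 - 8/5

The Itô integral of a deterministic integrand f(s) has mean 0 because each increment f(s) * (B_{s+ds} - B_s) has mean 0. By the Itô isometry:
  Var( int_0^t f(s) dB_s ) = E[ (int_0^t f(s) dB_s)^2 ] = int_0^t f(s)^2 ds.
Here f(s) = 4*exp(5*s), so f(s)^2 = 16*exp(10*s). Integrate:
  int_0^t (16*exp(10*s)) ds = 8*exp(10*t)/5 - 8/5.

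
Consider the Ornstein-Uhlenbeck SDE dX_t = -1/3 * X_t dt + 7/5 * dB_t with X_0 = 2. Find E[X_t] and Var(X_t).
E[X_t] = 2*exp(-t/3); Var(X_t) = 147/50 - 147*exp(-2*t/3)/50

The OU SDE dX = -theta X dt + sigma dB admits the integrating factor exp(theta t): d(exp(theta t) X_t) = sigma exp(theta t) dB_t. Integrating from 0 to t:
  X_t = x_0 * exp(-theta t) + sigma * int_0^t exp(-theta (t-s)) dB_s.
The Itô integral has mean 0 and (by the Itô isometry) variance sigma^2 * int_0^t exp(-2 theta (t - s)) ds = sigma^2 * (1 - exp(-2 theta t)) / (2 theta).
With theta = 1/3, sigma = 7/5, x_0 = 2:
  E[X_t] = 2 * exp(-1/3 t) = 2*exp(-t/3)
  Var(X_t) = (7/5)^2 * (1 - exp(-2*1/3 t)) / (2 * 1/3) = 147/50 - 147*exp(-2*t/3)/50.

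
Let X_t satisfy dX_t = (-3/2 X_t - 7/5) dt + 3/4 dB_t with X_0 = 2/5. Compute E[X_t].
E[X_t] = -14/15 + 4*exp(-3*t/2)/3

Taking expectations and using E[dB_t] = 0, the mean m(t) = E[X_t] satisfies the ODE m'(t) = a m(t) + b with m(0) = x_0. With a = -3/2, b = -7/5, x_0 = 2/5, the solution is
  m(t) = x_0 * exp(a t) + (b/a) * (exp(a t) - 1)
       = (2/5) * exp((-3/2) t) + ((-7/5)/(-3/2)) * (exp((-3/2) t) - 1)
       = -14/15 + 4*exp(-3*t/2)/3.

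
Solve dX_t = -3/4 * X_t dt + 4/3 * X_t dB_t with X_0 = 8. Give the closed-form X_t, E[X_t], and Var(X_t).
X_t = 8 * exp((-59/36) t + (4/3) B_t); E[X_t] = 8*exp(-3*t/4); Var(X_t) = (64*exp(16*t/9) - 64)*exp(-3*t/2)

For GBM dX = mu X dt + sigma X dB with X_0 = x_0, apply Itô to Y = log X: dY = (mu - sigma^2/2) dt + sigma dB, so Y_t = log(x_0) + (mu - sigma^2/2) t + sigma B_t and hence X_t = x_0 * exp((mu - sigma^2/2) t + sigma B_t).
With mu = -3/4, sigma = 4/3, x_0 = 8, this gives:
  X_t = 8 * exp((-59/36) * t + (4/3) * B_t).
Since sigma*B_t ~ Normal(0, sigma^2 t), E[exp(sigma*B_t)] = exp(sigma^2 t / 2); so E[X_t] = x_0 * exp((mu - sigma^2/2) t) * exp(sigma^2 t / 2) = x_0 * exp(mu t) = 8*exp(-3*t/4).
Var(X_t) = E[X_t^2] - (E[X_t])^2 = x_0^2 * exp(2 mu t) * (exp(sigma^2 t) - 1) = (64*exp(16*t/9) - 64)*exp(-3*t/2).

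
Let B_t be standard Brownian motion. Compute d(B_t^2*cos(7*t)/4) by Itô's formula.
d(B_t^2*cos(7*t)/4) = (-7*B_t^2*sin(7*t)/4 + cos(7*t)/4) dt + (B_t*cos(7*t)/2) dB_t

Itô's formula for f(t, x): d f(t, B_t) = (f_t + (1/2) f_xx) dt + f_x dB_t. Compute partials of f(t, x) = x^2*cos(7*t)/4:
  f_t(t,x)  = -7*x^2*sin(7*t)/4
  f_x(t,x)  = x*cos(7*t)/2
  f_xx(t,x) = cos(7*t)/2
Assemble drift = f_t + (1/2) f_xx = -7*x^2*sin(7*t)/4 + cos(7*t)/4 and diffusion = f_x = x*cos(7*t)/2. Substituting x = B_t:
  d(B_t^2*cos(7*t)/4) = (-7*B_t^2*sin(7*t)/4 + cos(7*t)/4) dt + (B_t*cos(7*t)/2) dB_t.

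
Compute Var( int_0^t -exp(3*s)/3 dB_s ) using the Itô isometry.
Var = exp(6*t)/54 - 1/54

The Itô integral of a deterministic integrand f(s) has mean 0 because each increment f(s) * (B_{s+ds} - B_s) has mean 0. By the Itô isometry:
  Var( int_0^t f(s) dB_s ) = E[ (int_0^t f(s) dB_s)^2 ] = int_0^t f(s)^2 ds.
Here f(s) = -exp(3*s)/3, so f(s)^2 = exp(6*s)/9. Integrate:
  int_0^t (exp(6*s)/9) ds = exp(6*t)/54 - 1/54.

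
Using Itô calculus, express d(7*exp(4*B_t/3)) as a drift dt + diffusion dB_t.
d(7*exp(4*B_t/3)) = (56*exp(4*B_t/3)/9) dt + (28*exp(4*B_t/3)/3) dB_t

Itô's formula for f(B_t) gives d f(B_t) = f'(B_t) dB_t + (1/2) f''(B_t) dt. Compute derivatives of f(x) = 7*exp(4*x/3):
  f'(x)  = 28*exp(4*x/3)/3
  f''(x) = 112*exp(4*x/3)/9
Substitute x = B_t and multiply the f'' term by 1/2:
  drift     = (1/2) * (112*exp(4*x/3)/9) evaluated at B_t = 56*exp(4*B_t/3)/9
  diffusion = (28*exp(4*x/3)/3) evaluated at B_t = 28*exp(4*B_t/3)/3
Therefore d(7*exp(4*B_t/3)) = (56*exp(4*B_t/3)/9) dt + (28*exp(4*B_t/3)/3) dB_t.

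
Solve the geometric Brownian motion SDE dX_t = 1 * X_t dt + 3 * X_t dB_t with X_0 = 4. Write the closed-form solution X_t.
X_t = 4 * exp((-7/2) * t + (3) * B_t)

For GBM dX = mu X dt + sigma X dB with X_0 = x_0, apply Itô to Y = log X: dY = (mu - sigma^2/2) dt + sigma dB, so Y_t = log(x_0) + (mu - sigma^2/2) t + sigma B_t and hence X_t = x_0 * exp((mu - sigma^2/2) t + sigma B_t).
With mu = 1, sigma = 3, x_0 = 4, this gives:
  X_t = 4 * exp((-7/2) * t + (3) * B_t).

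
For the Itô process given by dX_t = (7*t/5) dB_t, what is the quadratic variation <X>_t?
<X>_t = 49*t^3/75

For an Itô process dX_t = a(t) dt + b(t) dB_t, the quadratic variation is <X>_t = int_0^t b(s)^2 ds (the drift term does not contribute). Here b(s) = 7*s/5, so
  b(s)^2 = 49*s^2/25.
Integrating from 0 to t:
  <X>_t = int_0^t (49*s^2/25) ds = 49*t^3/75.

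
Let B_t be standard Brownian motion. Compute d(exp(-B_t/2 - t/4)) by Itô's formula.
d(exp(-B_t/2 - t/4)) = (-exp(-B_t/2 - t/4)/8) dt + (-exp(-B_t/2 - t/4)/2) dB_t

Itô's formula for f(t, x): d f(t, B_t) = (f_t + (1/2) f_xx) dt + f_x dB_t. Compute partials of f(t, x) = exp(-t/4 - x/2):
  f_t(t,x)  = -exp(-t/4 - x/2)/4
  f_x(t,x)  = -exp(-t/4 - x/2)/2
  f_xx(t,x) = exp(-t/4 - x/2)/4
Assemble drift = f_t + (1/2) f_xx = -exp(-t/4 - x/2)/8 and diffusion = f_x = -exp(-t/4 - x/2)/2. Substituting x = B_t:
  d(exp(-B_t/2 - t/4)) = (-exp(-B_t/2 - t/4)/8) dt + (-exp(-B_t/2 - t/4)/2) dB_t.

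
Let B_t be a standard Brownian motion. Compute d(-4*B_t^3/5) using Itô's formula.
d(-4*B_t^3/5) = (-12*B_t/5) dt + (-12*B_t^2/5) dB_t

Itô's formula for f(B_t) gives d f(B_t) = f'(B_t) dB_t + (1/2) f''(B_t) dt. Compute derivatives of f(x) = -4*x^3/5:
  f'(x)  = -12*x^2/5
  f''(x) = -24*x/5
Substitute x = B_t and multiply the f'' term by 1/2:
  drift     = (1/2) * (-24*x/5) evaluated at B_t = -12*B_t/5
  diffusion = (-12*x^2/5) evaluated at B_t = -12*B_t^2/5
Therefore d(-4*B_t^3/5) = (-12*B_t/5) dt + (-12*B_t^2/5) dB_t.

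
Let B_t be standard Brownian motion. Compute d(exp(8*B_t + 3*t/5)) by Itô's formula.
d(exp(8*B_t + 3*t/5)) = (163*exp(8*B_t + 3*t/5)/5) dt + (8*exp(8*B_t + 3*t/5)) dB_t

Itô's formula for f(t, x): d f(t, B_t) = (f_t + (1/2) f_xx) dt + f_x dB_t. Compute partials of f(t, x) = exp(3*t/5 + 8*x):
  f_t(t,x)  = 3*exp(3*t/5 + 8*x)/5
  f_x(t,x)  = 8*exp(3*t/5 + 8*x)
  f_xx(t,x) = 64*exp(3*t/5 + 8*x)
Assemble drift = f_t + (1/2) f_xx = 163*exp(3*t/5 + 8*x)/5 and diffusion = f_x = 8*exp(3*t/5 + 8*x). Substituting x = B_t:
  d(exp(8*B_t + 3*t/5)) = (163*exp(8*B_t + 3*t/5)/5) dt + (8*exp(8*B_t + 3*t/5)) dB_t.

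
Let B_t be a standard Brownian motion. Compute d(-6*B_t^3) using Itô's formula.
d(-6*B_t^3) = (-18*B_t) dt + (-18*B_t^2) dB_t

Itô's formula for f(B_t) gives d f(B_t) = f'(B_t) dB_t + (1/2) f''(B_t) dt. Compute derivatives of f(x) = -6*x^3:
  f'(x)  = -18*x^2
  f''(x) = -36*x
Substitute x = B_t and multiply the f'' term by 1/2:
  drift     = (1/2) * (-36*x) evaluated at B_t = -18*B_t
  diffusion = (-18*x^2) evaluated at B_t = -18*B_t^2
Therefore d(-6*B_t^3) = (-18*B_t) dt + (-18*B_t^2) dB_t.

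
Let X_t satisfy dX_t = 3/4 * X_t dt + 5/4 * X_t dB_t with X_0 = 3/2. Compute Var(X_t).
Var(X_t) = 9*(exp(25*t/16) - 1)*exp(3*t/2)/4

For GBM dX = mu X dt + sigma X dB with X_0 = x_0, apply Itô to Y = log X: dY = (mu - sigma^2/2) dt + sigma dB, so Y_t = log(x_0) + (mu - sigma^2/2) t + sigma B_t and hence X_t = x_0 * exp((mu - sigma^2/2) t + sigma B_t).
With mu = 3/4, sigma = 5/4, x_0 = 3/2, this gives:
  X_t = 3/2 * exp((-1/32) * t + (5/4) * B_t).
Since sigma*B_t ~ Normal(0, sigma^2 t), E[exp(sigma*B_t)] = exp(sigma^2 t / 2); so E[X_t] = x_0 * exp((mu - sigma^2/2) t) * exp(sigma^2 t / 2) = x_0 * exp(mu t) = 3*exp(3*t/4)/2.
Var(X_t) = E[X_t^2] - (E[X_t])^2 = x_0^2 * exp(2 mu t) * (exp(sigma^2 t) - 1) = 9*(exp(25*t/16) - 1)*exp(3*t/2)/4.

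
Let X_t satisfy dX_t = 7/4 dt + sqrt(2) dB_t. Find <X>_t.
<X>_t = 2*t

For an Itô process dX_t = a(t) dt + b(t) dB_t, the quadratic variation is <X>_t = int_0^t b(s)^2 ds (the drift term does not contribute). Here b(s) = sqrt(2), so
  b(s)^2 = 2.
Integrating from 0 to t:
  <X>_t = int_0^t (2) ds = 2*t.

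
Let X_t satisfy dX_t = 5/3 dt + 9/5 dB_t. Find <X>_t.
<X>_t = 81*t/25

For an Itô process dX_t = a(t) dt + b(t) dB_t, the quadratic variation is <X>_t = int_0^t b(s)^2 ds (the drift term does not contribute). Here b(s) = 9/5, so
  b(s)^2 = 81/25.
Integrating from 0 to t:
  <X>_t = int_0^t (81/25) ds = 81*t/25.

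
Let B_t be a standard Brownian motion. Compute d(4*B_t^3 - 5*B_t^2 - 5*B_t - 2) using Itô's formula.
d(4*B_t^3 - 5*B_t^2 - 5*B_t - 2) = (12*B_t - 5) dt + (12*B_t^2 - 10*B_t - 5) dB_t

Itô's formula for f(B_t) gives d f(B_t) = f'(B_t) dB_t + (1/2) f''(B_t) dt. Compute derivatives of f(x) = 4*x^3 - 5*x^2 - 5*x - 2:
  f'(x)  = 12*x^2 - 10*x - 5
  f''(x) = 24*x - 10
Substitute x = B_t and multiply the f'' term by 1/2:
  drift     = (1/2) * (24*x - 10) evaluated at B_t = 12*B_t - 5
  diffusion = (12*x^2 - 10*x - 5) evaluated at B_t = 12*B_t^2 - 10*B_t - 5
Therefore d(4*B_t^3 - 5*B_t^2 - 5*B_t - 2) = (12*B_t - 5) dt + (12*B_t^2 - 10*B_t - 5) dB_t.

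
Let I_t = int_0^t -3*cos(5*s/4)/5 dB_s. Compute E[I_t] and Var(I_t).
E[I_t] = 0; Var(I_t) = 9*t/50 + 9*sin(5*t/2)/125

The Itô integral of a deterministic integrand f(s) has mean 0 because each increment f(s) * (B_{s+ds} - B_s) has mean 0. By the Itô isometry:
  Var( int_0^t f(s) dB_s ) = E[ (int_0^t f(s) dB_s)^2 ] = int_0^t f(s)^2 ds.
Here f(s) = -3*cos(5*s/4)/5, so f(s)^2 = 9*cos(5*s/4)^2/25. Integrate:
  int_0^t (9*cos(5*s/4)^2/25) ds = 9*t/50 + 9*sin(5*t/2)/125.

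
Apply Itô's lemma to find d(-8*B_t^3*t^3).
d(-8*B_t^3*t^3) = (24*B_t*t^2*(-B_t^2 - t)) dt + (-24*B_t^2*t^3) dB_t

Itô's formula for f(t, x): d f(t, B_t) = (f_t + (1/2) f_xx) dt + f_x dB_t. Compute partials of f(t, x) = -8*t^3*x^3:
  f_t(t,x)  = -24*t^2*x^3
  f_x(t,x)  = -24*t^3*x^2
  f_xx(t,x) = -48*t^3*x
Assemble drift = f_t + (1/2) f_xx = 24*t^2*x*(-t - x^2) and diffusion = f_x = -24*t^3*x^2. Substituting x = B_t:
  d(-8*B_t^3*t^3) = (24*B_t*t^2*(-B_t^2 - t)) dt + (-24*B_t^2*t^3) dB_t.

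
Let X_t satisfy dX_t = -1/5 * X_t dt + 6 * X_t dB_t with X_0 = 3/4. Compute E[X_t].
E[X_t] = 3*exp(-t/5)/4

For GBM dX = mu X dt + sigma X dB with X_0 = x_0, apply Itô to Y = log X: dY = (mu - sigma^2/2) dt + sigma dB, so Y_t = log(x_0) + (mu - sigma^2/2) t + sigma B_t and hence X_t = x_0 * exp((mu - sigma^2/2) t + sigma B_t).
With mu = -1/5, sigma = 6, x_0 = 3/4, this gives:
  X_t = 3/4 * exp((-91/5) * t + (6) * B_t).
Since sigma*B_t ~ Normal(0, sigma^2 t), E[exp(sigma*B_t)] = exp(sigma^2 t / 2); so E[X_t] = x_0 * exp((mu - sigma^2/2) t) * exp(sigma^2 t / 2) = x_0 * exp(mu t) = 3*exp(-t/5)/4.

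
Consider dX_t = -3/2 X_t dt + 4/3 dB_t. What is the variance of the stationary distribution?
lim Var(X_t) = 16/27

The OU SDE dX = -theta X dt + sigma dB admits the integrating factor exp(theta t): d(exp(theta t) X_t) = sigma exp(theta t) dB_t. Integrating from 0 to t gives X_t = x_0 * exp(-theta t) + sigma * int_0^t exp(-theta (t-s)) dB_s for any initial x_0. The Itô integral has variance (by the Itô isometry) sigma^2 * int_0^t exp(-2 theta (t - s)) ds = sigma^2 * (1 - exp(-2 theta t)) / (2 theta), independent of x_0.
With theta = 3/2, sigma = 4/3:
  Var(X_t) = (4/3)^2 * (1 - exp(-2*3/2 t)) / (2 * 3/2) = 16/27 - 16*exp(-3*t)/27.
As t -> infinity, exp(-2*3/2 t) -> 0, so the stationary variance is sigma^2 / (2 theta) = 16/27.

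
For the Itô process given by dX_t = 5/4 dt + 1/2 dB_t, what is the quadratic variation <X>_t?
<X>_t = t/4

For an Itô process dX_t = a(t) dt + b(t) dB_t, the quadratic variation is <X>_t = int_0^t b(s)^2 ds (the drift term does not contribute). Here b(s) = 1/2, so
  b(s)^2 = 1/4.
Integrating from 0 to t:
  <X>_t = int_0^t (1/4) ds = t/4.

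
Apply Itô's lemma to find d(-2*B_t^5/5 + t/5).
d(-2*B_t^5/5 + t/5) = (1/5 - 4*B_t^3) dt + (-2*B_t^4) dB_t

Itô's formula for f(t, x): d f(t, B_t) = (f_t + (1/2) f_xx) dt + f_x dB_t. Compute partials of f(t, x) = t/5 - 2*x^5/5:
  f_t(t,x)  = 1/5
  f_x(t,x)  = -2*x^4
  f_xx(t,x) = -8*x^3
Assemble drift = f_t + (1/2) f_xx = 1/5 - 4*x^3 and diffusion = f_x = -2*x^4. Substituting x = B_t:
  d(-2*B_t^5/5 + t/5) = (1/5 - 4*B_t^3) dt + (-2*B_t^4) dB_t.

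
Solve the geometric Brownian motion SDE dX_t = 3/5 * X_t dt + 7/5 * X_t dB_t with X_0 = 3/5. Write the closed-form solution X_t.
X_t = 3/5 * exp((-19/50) * t + (7/5) * B_t)

For GBM dX = mu X dt + sigma X dB with X_0 = x_0, apply Itô to Y = log X: dY = (mu - sigma^2/2) dt + sigma dB, so Y_t = log(x_0) + (mu - sigma^2/2) t + sigma B_t and hence X_t = x_0 * exp((mu - sigma^2/2) t + sigma B_t).
With mu = 3/5, sigma = 7/5, x_0 = 3/5, this gives:
  X_t = 3/5 * exp((-19/50) * t + (7/5) * B_t).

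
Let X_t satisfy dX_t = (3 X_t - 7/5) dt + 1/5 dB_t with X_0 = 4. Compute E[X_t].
E[X_t] = 53*exp(3*t)/15 + 7/15

Taking expectations and using E[dB_t] = 0, the mean m(t) = E[X_t] satisfies the ODE m'(t) = a m(t) + b with m(0) = x_0. With a = 3, b = -7/5, x_0 = 4, the solution is
  m(t) = x_0 * exp(a t) + (b/a) * (exp(a t) - 1)
       = 4 * exp(3 t) + ((-7/5)/3) * (exp(3 t) - 1)
       = 53*exp(3*t)/15 + 7/15.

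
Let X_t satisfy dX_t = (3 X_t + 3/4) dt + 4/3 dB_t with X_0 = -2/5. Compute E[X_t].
E[X_t] = -3*exp(3*t)/20 - 1/4

Taking expectations and using E[dB_t] = 0, the mean m(t) = E[X_t] satisfies the ODE m'(t) = a m(t) + b with m(0) = x_0. With a = 3, b = 3/4, x_0 = -2/5, the solution is
  m(t) = x_0 * exp(a t) + (b/a) * (exp(a t) - 1)
       = (-2/5) * exp(3 t) + ((3/4)/3) * (exp(3 t) - 1)
       = -3*exp(3*t)/20 - 1/4.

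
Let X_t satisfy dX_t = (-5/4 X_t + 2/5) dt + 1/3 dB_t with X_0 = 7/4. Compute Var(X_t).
Var(X_t) = 2/45 - 2*exp(-5*t/2)/45

The variance V(t) = Var(X_t) satisfies V'(t) = 2 a V(t) + c^2 with V(0) = 0 (drift coefficient is linear in X, diffusion is constant). With a = -5/4, c = 1/3, the solution is
  V(t) = (c^2 / (2 a)) * (exp(2 a t) - 1)
       = ((1/3)^2 / (2*(-5/4))) * (exp((-5/2) t) - 1)
       = 2/45 - 2*exp(-5*t/2)/45.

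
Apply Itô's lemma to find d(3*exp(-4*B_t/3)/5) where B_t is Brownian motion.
d(3*exp(-4*B_t/3)/5) = (8*exp(-4*B_t/3)/15) dt + (-4*exp(-4*B_t/3)/5) dB_t

Itô's formula for f(B_t) gives d f(B_t) = f'(B_t) dB_t + (1/2) f''(B_t) dt. Compute derivatives of f(x) = 3*exp(-4*x/3)/5:
  f'(x)  = -4*exp(-4*x/3)/5
  f''(x) = 16*exp(-4*x/3)/15
Substitute x = B_t and multiply the f'' term by 1/2:
  drift     = (1/2) * (16*exp(-4*x/3)/15) evaluated at B_t = 8*exp(-4*B_t/3)/15
  diffusion = (-4*exp(-4*x/3)/5) evaluated at B_t = -4*exp(-4*B_t/3)/5
Therefore d(3*exp(-4*B_t/3)/5) = (8*exp(-4*B_t/3)/15) dt + (-4*exp(-4*B_t/3)/5) dB_t.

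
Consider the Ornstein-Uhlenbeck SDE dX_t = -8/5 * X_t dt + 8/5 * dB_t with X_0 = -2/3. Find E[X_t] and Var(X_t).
E[X_t] = -2*exp(-8*t/5)/3; Var(X_t) = 4/5 - 4*exp(-16*t/5)/5

The OU SDE dX = -theta X dt + sigma dB admits the integrating factor exp(theta t): d(exp(theta t) X_t) = sigma exp(theta t) dB_t. Integrating from 0 to t:
  X_t = x_0 * exp(-theta t) + sigma * int_0^t exp(-theta (t-s)) dB_s.
The Itô integral has mean 0 and (by the Itô isometry) variance sigma^2 * int_0^t exp(-2 theta (t - s)) ds = sigma^2 * (1 - exp(-2 theta t)) / (2 theta).
With theta = 8/5, sigma = 8/5, x_0 = -2/3:
  E[X_t] = -2/3 * exp(-8/5 t) = -2*exp(-8*t/5)/3
  Var(X_t) = (8/5)^2 * (1 - exp(-2*8/5 t)) / (2 * 8/5) = 4/5 - 4*exp(-16*t/5)/5.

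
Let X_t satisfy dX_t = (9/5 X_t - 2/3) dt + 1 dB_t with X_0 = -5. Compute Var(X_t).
Var(X_t) = 5*exp(18*t/5)/18 - 5/18

The variance V(t) = Var(X_t) satisfies V'(t) = 2 a V(t) + c^2 with V(0) = 0 (drift coefficient is linear in X, diffusion is constant). With a = 9/5, c = 1, the solution is
  V(t) = (c^2 / (2 a)) * (exp(2 a t) - 1)
       = (1^2 / (2*(9/5))) * (exp((18/5) t) - 1)
       = 5*exp(18*t/5)/18 - 5/18.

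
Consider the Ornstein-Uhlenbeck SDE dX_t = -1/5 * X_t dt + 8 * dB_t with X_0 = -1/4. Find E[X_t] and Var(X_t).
E[X_t] = -exp(-t/5)/4; Var(X_t) = 160 - 160*exp(-2*t/5)

The OU SDE dX = -theta X dt + sigma dB admits the integrating factor exp(theta t): d(exp(theta t) X_t) = sigma exp(theta t) dB_t. Integrating from 0 to t:
  X_t = x_0 * exp(-theta t) + sigma * int_0^t exp(-theta (t-s)) dB_s.
The Itô integral has mean 0 and (by the Itô isometry) variance sigma^2 * int_0^t exp(-2 theta (t - s)) ds = sigma^2 * (1 - exp(-2 theta t)) / (2 theta).
With theta = 1/5, sigma = 8, x_0 = -1/4:
  E[X_t] = -1/4 * exp(-1/5 t) = -exp(-t/5)/4
  Var(X_t) = (8)^2 * (1 - exp(-2*1/5 t)) / (2 * 1/5) = 160 - 160*exp(-2*t/5).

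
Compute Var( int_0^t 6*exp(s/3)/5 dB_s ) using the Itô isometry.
Var = 54*exp(2*t/3)/25 - 54/25

The Itô integral of a deterministic integrand f(s) has mean 0 because each increment f(s) * (B_{s+ds} - B_s) has mean 0. By the Itô isometry:
  Var( int_0^t f(s) dB_s ) = E[ (int_0^t f(s) dB_s)^2 ] = int_0^t f(s)^2 ds.
Here f(s) = 6*exp(s/3)/5, so f(s)^2 = 36*exp(2*s/3)/25. Integrate:
  int_0^t (36*exp(2*s/3)/25) ds = 54*exp(2*t/3)/25 - 54/25.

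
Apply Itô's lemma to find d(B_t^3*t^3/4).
d(B_t^3*t^3/4) = (3*B_t*t^2*(B_t^2 + t)/4) dt + (3*B_t^2*t^3/4) dB_t

Itô's formula for f(t, x): d f(t, B_t) = (f_t + (1/2) f_xx) dt + f_x dB_t. Compute partials of f(t, x) = t^3*x^3/4:
  f_t(t,x)  = 3*t^2*x^3/4
  f_x(t,x)  = 3*t^3*x^2/4
  f_xx(t,x) = 3*t^3*x/2
Assemble drift = f_t + (1/2) f_xx = 3*t^2*x*(t + x^2)/4 and diffusion = f_x = 3*t^3*x^2/4. Substituting x = B_t:
  d(B_t^3*t^3/4) = (3*B_t*t^2*(B_t^2 + t)/4) dt + (3*B_t^2*t^3/4) dB_t.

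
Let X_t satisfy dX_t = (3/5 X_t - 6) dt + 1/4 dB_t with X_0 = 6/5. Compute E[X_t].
E[X_t] = 10 - 44*exp(3*t/5)/5

Taking expectations and using E[dB_t] = 0, the mean m(t) = E[X_t] satisfies the ODE m'(t) = a m(t) + b with m(0) = x_0. With a = 3/5, b = -6, x_0 = 6/5, the solution is
  m(t) = x_0 * exp(a t) + (b/a) * (exp(a t) - 1)
       = (6/5) * exp((3/5) t) + ((-6)/(3/5)) * (exp((3/5) t) - 1)
       = 10 - 44*exp(3*t/5)/5.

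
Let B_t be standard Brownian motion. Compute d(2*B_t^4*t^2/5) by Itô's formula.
d(2*B_t^4*t^2/5) = (4*B_t^2*t*(B_t^2 + 3*t)/5) dt + (8*B_t^3*t^2/5) dB_t

Itô's formula for f(t, x): d f(t, B_t) = (f_t + (1/2) f_xx) dt + f_x dB_t. Compute partials of f(t, x) = 2*t^2*x^4/5:
  f_t(t,x)  = 4*t*x^4/5
  f_x(t,x)  = 8*t^2*x^3/5
  f_xx(t,x) = 24*t^2*x^2/5
Assemble drift = f_t + (1/2) f_xx = 4*t*x^2*(3*t + x^2)/5 and diffusion = f_x = 8*t^2*x^3/5. Substituting x = B_t:
  d(2*B_t^4*t^2/5) = (4*B_t^2*t*(B_t^2 + 3*t)/5) dt + (8*B_t^3*t^2/5) dB_t.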